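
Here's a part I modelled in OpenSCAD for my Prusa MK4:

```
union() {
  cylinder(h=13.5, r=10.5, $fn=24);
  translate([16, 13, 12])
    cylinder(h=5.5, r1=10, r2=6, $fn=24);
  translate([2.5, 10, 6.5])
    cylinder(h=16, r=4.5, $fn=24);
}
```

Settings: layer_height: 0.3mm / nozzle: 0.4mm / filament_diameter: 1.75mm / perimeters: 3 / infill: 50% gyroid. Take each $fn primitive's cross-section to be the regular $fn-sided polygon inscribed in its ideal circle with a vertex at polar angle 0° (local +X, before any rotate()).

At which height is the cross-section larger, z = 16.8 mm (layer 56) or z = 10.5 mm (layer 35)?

layer 35 (z = 10.5 mm)

Layer 56 (z = 16.8): the cylinder is not intersected at this z (z outside [0, 13.5]); the cone at (16, 13): at t=0.873 of its height the radius interpolates to r₁+(r₂−r₁)t = 6.509, giving a regular 24-gon of that circumradius (area = (24/2)·6.509²·sin(360°/24) = 131.59 mm²); the r=4.5 cylinder at (2.5, 10) contributes a regular 24-gon of circumradius 4.5 (area = (24/2)·4.500²·sin(360°/24) = 62.89 mm²); Taking the union: the 2 present regions are separate (no shared area or edge), so areas and boundary lengths simply add and each stays a separate island — area = 194.48 mm². So its area = 194.48 mm². Layer 35 (z = 10.5): the cylinder: section is a regular 24-gon, circumradius r=10.5 (area = (24/2)·10.500²·sin(360°/24) = 342.42 mm²); the cone at (16, 13) is not intersected at this z (z outside [12, 17.5]); the r=4.5 cylinder at (2.5, 10) gives a regular 24-gon of circumradius 4.5 (constant along its height) (area = (24/2)·4.500²·sin(360°/24) = 62.89 mm²); Taking the union: the regions partially overlap — summed areas 405.31 mm² minus the doubly-counted overlap 29.72 mm² gives 375.59 mm² — area = 375.59 mm². So its area = 375.59 mm². Layer 35 is larger (375.59 vs 194.48 mm²).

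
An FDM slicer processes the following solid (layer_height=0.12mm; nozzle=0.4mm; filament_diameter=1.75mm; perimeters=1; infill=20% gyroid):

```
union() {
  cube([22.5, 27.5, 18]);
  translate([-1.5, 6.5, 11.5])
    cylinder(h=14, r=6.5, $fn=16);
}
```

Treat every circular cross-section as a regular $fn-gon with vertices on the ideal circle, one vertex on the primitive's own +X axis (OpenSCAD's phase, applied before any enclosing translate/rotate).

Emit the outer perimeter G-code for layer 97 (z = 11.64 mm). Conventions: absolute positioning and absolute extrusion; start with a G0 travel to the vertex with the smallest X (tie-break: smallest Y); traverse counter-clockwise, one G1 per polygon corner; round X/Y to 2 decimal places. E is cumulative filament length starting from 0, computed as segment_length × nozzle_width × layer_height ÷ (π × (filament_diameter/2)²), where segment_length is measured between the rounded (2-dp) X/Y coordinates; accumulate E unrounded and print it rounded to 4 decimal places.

G0 X-8.00 Y6.50 Z11.64
G1 X-7.51 Y4.01 E0.0506
G1 X-6.10 Y1.90 E0.1013
G1 X-3.99 Y0.49 E0.1519
G1 X-1.50 Y0.00 E0.2026
G1 X0.00 Y0.30 E0.2331
G1 X0.00 Y0.00 E0.2391
G1 X22.50 Y0.00 E0.6881
G1 X22.50 Y27.50 E1.2369
G1 X0.00 Y27.50 E1.6859
G1 X0.00 Y12.70 E1.9813
G1 X-1.50 Y13.00 E2.0118
G1 X-3.99 Y12.51 E2.0624
G1 X-6.10 Y11.10 E2.1131
G1 X-7.51 Y8.99 E2.1637
G1 X-8.00 Y6.50 E2.2144

At z = 11.64 mm: the cube is present — its section is the full 22.5×27.5 rectangle; the r=6.5 cylinder at (-1.5, 6.5) contributes a regular 16-gon of circumradius 6.5; Combining (union): the regions partially overlap (shared area 45.62 mm²), so overlapping operands fuse into one piece — 1 connected region. The outline is a single polygon with 15 vertices. Extrusion per mm of travel: 0.4 × 0.12 / (π × 0.875²) = 0.019956. Accumulating E over each segment gives final E = 2.2144.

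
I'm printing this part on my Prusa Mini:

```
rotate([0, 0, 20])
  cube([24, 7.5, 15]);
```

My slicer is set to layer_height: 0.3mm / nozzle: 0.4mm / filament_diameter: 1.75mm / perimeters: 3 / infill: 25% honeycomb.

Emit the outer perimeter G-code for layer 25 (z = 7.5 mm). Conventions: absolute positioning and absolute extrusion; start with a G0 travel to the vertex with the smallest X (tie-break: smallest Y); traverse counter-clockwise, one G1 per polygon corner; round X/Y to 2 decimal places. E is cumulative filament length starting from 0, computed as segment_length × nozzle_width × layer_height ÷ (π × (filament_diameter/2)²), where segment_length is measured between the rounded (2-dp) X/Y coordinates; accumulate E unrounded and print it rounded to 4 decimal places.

G0 X-2.57 Y7.05 Z7.50
G1 X0.00 Y0.00 E0.3744
G1 X22.55 Y8.21 E1.5716
G1 X19.99 Y15.26 E1.9458
G1 X-2.57 Y7.05 E3.1436

At z = 7.5 mm: the cube (footprint 24×7.5) is included at this height; (rotated 20° about Z; rotation is an isometry so areas/perimeters/island counts are preserved). The outline is a single polygon with 4 vertices. Extrusion per mm of travel: 0.4 × 0.3 / (π × 0.875²) = 0.049890. Accumulating E over each segment gives final E = 3.1436.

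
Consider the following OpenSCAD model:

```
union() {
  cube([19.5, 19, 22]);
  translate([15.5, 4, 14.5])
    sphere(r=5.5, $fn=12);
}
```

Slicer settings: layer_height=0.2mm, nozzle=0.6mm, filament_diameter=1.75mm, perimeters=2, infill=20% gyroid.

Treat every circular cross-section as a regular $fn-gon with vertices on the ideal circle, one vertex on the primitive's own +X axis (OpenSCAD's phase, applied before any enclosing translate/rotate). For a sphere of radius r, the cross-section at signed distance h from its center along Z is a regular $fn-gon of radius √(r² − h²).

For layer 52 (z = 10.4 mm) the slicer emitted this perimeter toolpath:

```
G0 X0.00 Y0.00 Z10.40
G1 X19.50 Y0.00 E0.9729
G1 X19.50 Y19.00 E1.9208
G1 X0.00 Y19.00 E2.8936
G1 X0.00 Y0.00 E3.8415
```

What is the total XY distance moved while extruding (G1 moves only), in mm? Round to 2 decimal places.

Sum the Euclidean lengths of each G1 segment: total = 77.00 mm.

77.00 mm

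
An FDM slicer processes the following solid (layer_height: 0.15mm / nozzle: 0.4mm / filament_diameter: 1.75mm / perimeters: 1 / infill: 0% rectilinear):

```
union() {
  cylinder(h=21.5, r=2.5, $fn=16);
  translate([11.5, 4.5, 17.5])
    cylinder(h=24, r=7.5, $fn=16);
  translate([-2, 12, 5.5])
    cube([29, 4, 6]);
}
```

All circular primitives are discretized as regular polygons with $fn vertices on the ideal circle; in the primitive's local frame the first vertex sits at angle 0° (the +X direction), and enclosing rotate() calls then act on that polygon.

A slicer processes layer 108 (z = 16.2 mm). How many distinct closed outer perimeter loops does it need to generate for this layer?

1

At z = 16.2 mm: the r=2.5 cylinder contributes a regular 16-gon of circumradius 2.5; the cylinder at (11.5, 4.5) does not reach this height (z outside [17.5, 41.5]); the cube at (-2, 12) is not intersected at this z (z outside [5.5, 11.5]); Combining (union): only the r=2.5 cylinder is present, so the union is just that shape — 1 connected region. The result has 1 disconnected region.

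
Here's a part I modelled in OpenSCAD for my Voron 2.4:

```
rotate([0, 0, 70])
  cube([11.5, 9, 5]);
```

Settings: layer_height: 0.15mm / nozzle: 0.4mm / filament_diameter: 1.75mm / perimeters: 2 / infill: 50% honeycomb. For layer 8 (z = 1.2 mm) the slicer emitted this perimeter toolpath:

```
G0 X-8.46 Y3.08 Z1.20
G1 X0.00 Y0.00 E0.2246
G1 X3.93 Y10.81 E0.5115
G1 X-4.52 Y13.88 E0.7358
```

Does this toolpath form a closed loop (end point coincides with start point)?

Start point (G0): (-8.46, 3.08). End point (last G1): the path does not return to the start — open.

no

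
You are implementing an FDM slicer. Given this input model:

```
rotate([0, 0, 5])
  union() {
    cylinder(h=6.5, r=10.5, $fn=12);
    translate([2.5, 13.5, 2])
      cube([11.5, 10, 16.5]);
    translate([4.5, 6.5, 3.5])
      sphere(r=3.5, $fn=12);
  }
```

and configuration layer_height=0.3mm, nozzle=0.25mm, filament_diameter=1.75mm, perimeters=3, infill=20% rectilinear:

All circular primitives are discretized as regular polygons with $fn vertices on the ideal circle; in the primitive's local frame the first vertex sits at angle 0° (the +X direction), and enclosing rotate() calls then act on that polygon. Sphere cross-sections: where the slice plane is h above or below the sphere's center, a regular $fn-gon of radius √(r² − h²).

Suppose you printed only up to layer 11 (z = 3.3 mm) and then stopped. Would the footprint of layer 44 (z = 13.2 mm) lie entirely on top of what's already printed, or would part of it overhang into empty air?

entirely on top

Compare the two slices. At z = 3.3: the r=10.5 cylinder gives a regular 12-gon of circumradius 10.5 (constant along its height) (area = (12/2)·10.500²·sin(360°/12) = 330.75 mm²); the cube at (2.5, 13.5) is present — its section is the full 11.5×10 rectangle (area 115.00 mm²); the sphere at (4.5, 6.5): section is a regular 12-gon, circumradius = √(r²−h²) = √(3.5²−0.2²) = 3.494 (area = (12/2)·3.494²·sin(360°/12) = 36.63 mm²); Combining (union): the regions partially overlap — summed areas 482.38 mm² minus the doubly-counted overlap 32.39 mm² gives 449.99 mm² — area = 449.99 mm²; (rotated 5° about Z; rotation is an isometry so areas/perimeters/island counts are preserved). At z = 13.2: the cylinder is not intersected at this z (z outside [0, 6.5]); the 11.5×10 cube at (2.5, 13.5) contributes its full rectangle (area 115.00 mm²); the sphere at (4.5, 6.5) is not intersected at this z (|z−center|=9.700 > r=3.5); Taking the union: only the 11.5×10 cube at (2.5, 13.5) is present, so the union is just that shape — area = 115.00 mm²; (whole slice rotated 5° about Z — lengths, areas and connectivity unchanged). Checking containment: the cross-section at z = 13.2 is a subset of the cross-section at z = 3.3.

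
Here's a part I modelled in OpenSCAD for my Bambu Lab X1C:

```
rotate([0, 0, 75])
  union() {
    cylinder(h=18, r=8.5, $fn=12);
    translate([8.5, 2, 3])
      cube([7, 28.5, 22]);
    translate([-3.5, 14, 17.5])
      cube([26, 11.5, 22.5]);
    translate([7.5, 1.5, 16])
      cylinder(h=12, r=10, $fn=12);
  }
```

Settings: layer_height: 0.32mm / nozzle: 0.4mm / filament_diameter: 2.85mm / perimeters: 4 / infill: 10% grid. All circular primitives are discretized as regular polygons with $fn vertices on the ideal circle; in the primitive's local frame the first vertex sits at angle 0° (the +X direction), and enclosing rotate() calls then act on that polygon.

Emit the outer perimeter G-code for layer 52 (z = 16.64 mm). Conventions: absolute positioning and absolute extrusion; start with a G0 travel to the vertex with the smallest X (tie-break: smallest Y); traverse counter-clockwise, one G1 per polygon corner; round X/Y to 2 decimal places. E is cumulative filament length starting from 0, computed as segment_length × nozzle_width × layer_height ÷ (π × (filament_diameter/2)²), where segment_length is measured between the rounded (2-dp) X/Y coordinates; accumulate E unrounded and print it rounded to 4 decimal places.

At z = 16.64 mm: the r=8.5 cylinder gives a regular 12-gon of circumradius 8.5 (constant along its height); the cube at (8.5, 2) (footprint 7×28.5) is included at this height; the cube at (-3.5, 14) is not intersected at this z (z outside [17.5, 40]); the r=10 cylinder at (7.5, 1.5) contributes a regular 12-gon of circumradius 10; Merging all regions: the regions partially overlap (shared area 176.45 mm²), so overlapping operands fuse into one piece — 1 connected region; (rotated 75° about Z; rotation is an isometry so areas/perimeters/island counts are preserved). The outline is a single polygon with 20 vertices. Extrusion per mm of travel: 0.4 × 0.32 / (π × 1.425²) = 0.020065. Accumulating E over each segment gives final E = 2.3056.

G0 X-27.26 Y16.10 Z16.64
G1 X-8.65 Y11.12 E0.3865
G1 X-9.17 Y10.22 E0.4074
G1 X-9.17 Y5.04 E0.5113
G1 X-7.87 Y2.79 E0.5635
G1 X-8.21 Y2.20 E0.5771
G1 X-8.21 Y-2.20 E0.6654
G1 X-6.01 Y-6.01 E0.7537
G1 X-2.20 Y-8.21 E0.8420
G1 X2.20 Y-8.21 E0.9303
G1 X6.01 Y-6.01 E1.0185
G1 X8.21 Y-2.20 E1.1068
G1 X8.21 Y1.68 E1.1847
G1 X10.15 Y5.04 E1.2625
G1 X10.15 Y10.22 E1.3664
G1 X7.56 Y14.70 E1.4703
G1 X3.08 Y17.29 E1.5741
G1 X-2.10 Y17.29 E1.6780
G1 X-2.90 Y16.83 E1.6965
G1 X-25.45 Y22.87 E2.1650
G1 X-27.26 Y16.10 E2.3056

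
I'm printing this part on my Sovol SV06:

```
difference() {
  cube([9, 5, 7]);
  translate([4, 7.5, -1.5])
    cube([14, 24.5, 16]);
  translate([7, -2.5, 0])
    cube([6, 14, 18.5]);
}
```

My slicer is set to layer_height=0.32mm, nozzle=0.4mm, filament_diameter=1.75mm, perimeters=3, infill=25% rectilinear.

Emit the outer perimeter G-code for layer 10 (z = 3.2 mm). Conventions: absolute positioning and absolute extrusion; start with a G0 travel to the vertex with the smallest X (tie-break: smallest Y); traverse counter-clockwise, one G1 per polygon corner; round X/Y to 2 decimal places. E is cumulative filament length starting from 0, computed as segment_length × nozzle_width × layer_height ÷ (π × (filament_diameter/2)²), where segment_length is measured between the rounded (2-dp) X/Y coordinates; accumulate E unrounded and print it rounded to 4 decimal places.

G0 X0.00 Y0.00 Z3.20
G1 X7.00 Y0.00 E0.3725
G1 X7.00 Y5.00 E0.6386
G1 X0.00 Y5.00 E1.0111
G1 X0.00 Y0.00 E1.2772

At z = 3.2 mm: the cube is present — its section is the full 9×5 rectangle; the cube at (4, 7.5) is present — its section is the full 14×24.5 rectangle; the cube at (7, -2.5) (footprint 6×14) is included at this height; Subtracting the remaining from the first: starting from the 9×5 cube, the 14×24.5 cube at (4, 7.5) misses the remaining region (no effect); the 6×14 cube at (7, -2.5) partially overlaps it — only the 10.00 mm² overlap (of its 84.00 mm²) is removed, clipping the outline — 1 connected region. The outline is a single polygon with 4 vertices. Extrusion per mm of travel: 0.4 × 0.32 / (π × 0.875²) = 0.053216. Accumulating E over each segment gives final E = 1.2772.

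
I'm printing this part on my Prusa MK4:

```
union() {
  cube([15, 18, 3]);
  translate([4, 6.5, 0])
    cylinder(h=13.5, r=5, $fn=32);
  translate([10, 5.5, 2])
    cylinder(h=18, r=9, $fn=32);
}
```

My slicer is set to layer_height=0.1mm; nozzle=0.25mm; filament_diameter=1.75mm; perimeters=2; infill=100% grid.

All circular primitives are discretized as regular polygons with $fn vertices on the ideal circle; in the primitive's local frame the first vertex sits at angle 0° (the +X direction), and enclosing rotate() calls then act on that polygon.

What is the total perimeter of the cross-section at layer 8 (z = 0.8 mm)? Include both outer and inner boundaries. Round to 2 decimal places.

66.44 mm

At z = 0.8 mm: the 15×18 cube contributes its full rectangle (perimeter 66.00 mm); the cylinder at (4, 6.5): section is a regular 32-gon, circumradius r=5 (perimeter = 2·32·5.000·sin(180°/32) = 31.37 mm); the cylinder at (10, 5.5) is not intersected at this z (z outside [2, 20]); Taking the union: the regions partially overlap (shared area 74.05 mm²), so the edge portions inside another operand are dropped and the merged outline is re-measured after clipping — boundary = 66.44 mm. Overall, the cross-section is a single solid region. Total boundary length (outer) = 66.44 mm.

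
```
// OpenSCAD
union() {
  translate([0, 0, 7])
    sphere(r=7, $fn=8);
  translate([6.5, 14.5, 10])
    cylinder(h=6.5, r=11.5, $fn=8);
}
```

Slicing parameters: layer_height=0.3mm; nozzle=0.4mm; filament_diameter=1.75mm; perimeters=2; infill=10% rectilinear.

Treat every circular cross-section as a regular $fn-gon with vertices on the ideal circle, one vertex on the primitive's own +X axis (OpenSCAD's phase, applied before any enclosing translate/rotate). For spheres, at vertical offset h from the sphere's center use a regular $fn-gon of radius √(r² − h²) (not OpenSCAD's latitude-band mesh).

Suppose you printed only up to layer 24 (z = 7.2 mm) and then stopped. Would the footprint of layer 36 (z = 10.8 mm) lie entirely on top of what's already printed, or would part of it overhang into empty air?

Compare the two slices. At z = 7.2: the r=7 sphere slices to a regular 8-gon of circumradius 6.997 (√(r²−h²) with h=0.2 from center) (area = (8/2)·6.997²·sin(360°/8) = 138.48 mm²); the cylinder at (6.5, 14.5) is absent (z outside [10, 16.5]); Combining (union): only the r=7 sphere is present, so the union is just that shape — area = 138.48 mm². At z = 10.8: the sphere: section is a regular 8-gon, circumradius = √(r²−h²) = √(7²−3.8²) = 5.879 (area = (8/2)·5.879²·sin(360°/8) = 97.75 mm²); the r=11.5 cylinder at (6.5, 14.5) gives a regular 8-gon of circumradius 11.5 (constant along its height) (area = (8/2)·11.500²·sin(360°/8) = 374.06 mm²); Merging all regions: the regions partially overlap — summed areas 471.81 mm² minus the doubly-counted overlap 0.80 mm² gives 471.01 mm² — area = 471.01 mm². Checking containment: at z = 10.8 the cross-section extends beyond the z = 7.2 cross-section by about 366.15 mm².

part overhangs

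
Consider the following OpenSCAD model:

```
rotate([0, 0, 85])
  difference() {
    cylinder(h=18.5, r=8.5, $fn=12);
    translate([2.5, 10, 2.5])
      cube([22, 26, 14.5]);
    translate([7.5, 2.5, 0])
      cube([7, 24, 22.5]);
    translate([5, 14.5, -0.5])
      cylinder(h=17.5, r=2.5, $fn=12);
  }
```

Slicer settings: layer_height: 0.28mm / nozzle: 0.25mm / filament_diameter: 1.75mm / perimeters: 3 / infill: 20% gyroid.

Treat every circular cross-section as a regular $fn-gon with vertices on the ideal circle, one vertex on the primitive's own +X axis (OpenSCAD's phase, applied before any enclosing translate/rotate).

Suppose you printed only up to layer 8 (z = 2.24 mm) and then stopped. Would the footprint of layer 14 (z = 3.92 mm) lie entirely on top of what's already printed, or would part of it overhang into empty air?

Compare the two slices. At z = 2.24: the r=8.5 cylinder gives a regular 12-gon of circumradius 8.5 (constant along its height) (area = (12/2)·8.500²·sin(360°/12) = 216.75 mm²); the cube at (2.5, 10) is not intersected at this z (z outside [2.5, 17]); the cube at (7.5, 2.5) is present — its section is the full 7×24 rectangle (area 168.00 mm²); the r=2.5 cylinder at (5, 14.5) gives a regular 12-gon of circumradius 2.5 (constant along its height) (area = (12/2)·2.500²·sin(360°/12) = 18.75 mm²); Subtracting the remaining from the first: starting from the r=8.5 cylinder (216.75 mm²), the 7×24 cube at (7.5, 2.5) partially overlaps it — only the 0.20 mm² overlap (of its 168.00 mm²) is removed, clipping the outline; the r=2.5 cylinder at (5, 14.5) misses the remaining region (no effect) — area = 216.55 mm²; (rotated 85° about Z; rotation is an isometry so areas/perimeters/island counts are preserved). At z = 3.92: the r=8.5 cylinder contributes a regular 12-gon of circumradius 8.5 (area = (12/2)·8.500²·sin(360°/12) = 216.75 mm²); the cube at (2.5, 10) is present — its section is the full 22×26 rectangle (area 572.00 mm²); the cube at (7.5, 2.5) is present — its section is the full 7×24 rectangle (area 168.00 mm²); the r=2.5 cylinder at (5, 14.5) gives a regular 12-gon of circumradius 2.5 (constant along its height) (area = (12/2)·2.500²·sin(360°/12) = 18.75 mm²); After the difference (first − rest): starting from the r=8.5 cylinder (216.75 mm²), the 22×26 cube at (2.5, 10) misses the remaining region (no effect); the 7×24 cube at (7.5, 2.5) partially overlaps it — only the 0.20 mm² overlap (of its 168.00 mm²) is removed, clipping the outline; the r=2.5 cylinder at (5, 14.5) misses the remaining region (no effect) — area = 216.55 mm²; (rotated 85° about Z; rotation is an isometry so areas/perimeters/island counts are preserved). Checking containment: the cross-section at z = 3.92 is a subset of the cross-section at z = 2.24.

entirely on top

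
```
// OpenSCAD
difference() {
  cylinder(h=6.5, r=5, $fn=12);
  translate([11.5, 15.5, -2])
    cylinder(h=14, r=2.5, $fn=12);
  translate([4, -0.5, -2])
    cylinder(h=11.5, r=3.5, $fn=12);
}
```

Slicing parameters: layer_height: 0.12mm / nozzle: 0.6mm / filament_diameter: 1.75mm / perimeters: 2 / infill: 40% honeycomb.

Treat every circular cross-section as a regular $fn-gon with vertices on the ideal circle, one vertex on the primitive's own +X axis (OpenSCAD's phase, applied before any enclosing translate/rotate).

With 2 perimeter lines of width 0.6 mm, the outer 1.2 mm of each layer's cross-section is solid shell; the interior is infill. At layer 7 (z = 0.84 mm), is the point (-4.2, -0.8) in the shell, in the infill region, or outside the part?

shell

At z = 0.84 mm: the cylinder: section is a regular 12-gon, circumradius r=5; the cylinder at (11.5, 15.5): section is a regular 12-gon, circumradius r=2.5; the r=3.5 cylinder at (4, -0.5) gives a regular 12-gon of circumradius 3.5 (constant along its height); Taking the first minus the rest: starting from the r=5 cylinder, the r=2.5 cylinder at (11.5, 15.5) misses the remaining region (no effect); the r=3.5 cylinder at (4, -0.5) partially overlaps it — only the 21.26 mm² overlap (of its 36.75 mm²) is removed, clipping the outline — 1 connected region. Overall, the cross-section is a single solid region. The nearest boundary edge runs (-4.33, -2.50)→(-5.00, 0.00); distance from the point to it = 0.57 mm. The point is inside the cross-section, 0.57 mm from the nearest boundary — within the 1.2 mm shell band (2 × 0.6).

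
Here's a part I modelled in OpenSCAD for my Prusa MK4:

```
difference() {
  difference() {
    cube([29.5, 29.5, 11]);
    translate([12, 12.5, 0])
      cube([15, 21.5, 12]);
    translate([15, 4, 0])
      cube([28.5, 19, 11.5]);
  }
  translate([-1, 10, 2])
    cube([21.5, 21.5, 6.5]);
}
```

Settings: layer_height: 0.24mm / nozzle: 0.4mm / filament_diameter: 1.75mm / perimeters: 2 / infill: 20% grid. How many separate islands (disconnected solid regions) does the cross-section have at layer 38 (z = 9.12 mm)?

At z = 9.12 mm: the cube (footprint 29.5×29.5) is included at this height; the cube at (12, 12.5) (footprint 15×21.5) is included at this height; the cube at (15, 4) (footprint 28.5×19) is included at this height; Taking the first minus the rest: starting from the 29.5×29.5 cube, the 15×21.5 cube at (12, 12.5) partially overlaps it — only the 255.00 mm² overlap (of its 322.50 mm²) is removed, clipping the outline; the 28.5×19 cube at (15, 4) partially overlaps it — only the 149.50 mm² overlap (of its 541.50 mm²) is removed, clipping the outline — 2 connected regions; the cube at (-1, 10) does not reach this height (z outside [2, 8.5]); After the difference (first − rest): none of the subtracted shapes is present at this height, so that combined region is unchanged — 2 connected regions. Overall, the cross-section has 2 separate islands. Island count = 2.

2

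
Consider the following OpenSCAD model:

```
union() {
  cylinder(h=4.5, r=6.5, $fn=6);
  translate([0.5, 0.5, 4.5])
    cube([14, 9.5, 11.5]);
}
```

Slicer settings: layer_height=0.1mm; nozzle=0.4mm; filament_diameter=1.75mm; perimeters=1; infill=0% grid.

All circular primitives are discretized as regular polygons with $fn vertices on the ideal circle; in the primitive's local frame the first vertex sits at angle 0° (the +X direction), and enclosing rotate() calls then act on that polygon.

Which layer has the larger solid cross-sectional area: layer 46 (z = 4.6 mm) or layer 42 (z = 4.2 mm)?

layer 46 (z = 4.6 mm)

Layer 46 (z = 4.6): the cylinder does not reach this height (z outside [0, 4.5]); the 14×9.5 cube at (0.5, 0.5) contributes its full rectangle (area 133.00 mm²); Merging all regions: only the 14×9.5 cube at (0.5, 0.5) is present, so the union is just that shape — area = 133.00 mm². So its area = 133.00 mm². Layer 42 (z = 4.2): the r=6.5 cylinder gives a regular 6-gon of circumradius 6.5 (constant along its height) (area = (6/2)·6.500²·sin(360°/6) = 109.77 mm²); the cube at (0.5, 0.5) is absent (z outside [4.5, 16]); Combining (union): only the r=6.5 cylinder is present, so the union is just that shape — area = 109.77 mm². So its area = 109.77 mm². Layer 46 is larger (133.00 vs 109.77 mm²).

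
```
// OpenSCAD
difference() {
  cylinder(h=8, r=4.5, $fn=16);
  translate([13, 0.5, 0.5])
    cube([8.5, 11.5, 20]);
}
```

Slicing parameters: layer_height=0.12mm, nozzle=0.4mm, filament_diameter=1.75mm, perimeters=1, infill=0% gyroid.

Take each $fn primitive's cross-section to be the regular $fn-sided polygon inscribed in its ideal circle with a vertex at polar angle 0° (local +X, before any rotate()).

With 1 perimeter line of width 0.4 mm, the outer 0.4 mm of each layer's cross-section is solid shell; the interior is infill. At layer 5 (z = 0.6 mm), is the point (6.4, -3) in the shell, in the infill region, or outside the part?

At z = 0.6 mm: the cylinder: section is a regular 16-gon, circumradius r=4.5; the cube at (13, 0.5) is present — its section is the full 8.5×11.5 rectangle; Subtracting the remaining from the first: starting from the r=4.5 cylinder, the 8.5×11.5 cube at (13, 0.5) misses the remaining region (no effect) — 1 connected region. Overall, the cross-section is a single solid region. The nearest boundary edge runs (4.16, -1.72)→(3.18, -3.18); distance from the point to it = 2.58 mm. The point is not inside any of the regions above, so it lies outside the cross-section (2.58 mm from the nearest boundary).

outside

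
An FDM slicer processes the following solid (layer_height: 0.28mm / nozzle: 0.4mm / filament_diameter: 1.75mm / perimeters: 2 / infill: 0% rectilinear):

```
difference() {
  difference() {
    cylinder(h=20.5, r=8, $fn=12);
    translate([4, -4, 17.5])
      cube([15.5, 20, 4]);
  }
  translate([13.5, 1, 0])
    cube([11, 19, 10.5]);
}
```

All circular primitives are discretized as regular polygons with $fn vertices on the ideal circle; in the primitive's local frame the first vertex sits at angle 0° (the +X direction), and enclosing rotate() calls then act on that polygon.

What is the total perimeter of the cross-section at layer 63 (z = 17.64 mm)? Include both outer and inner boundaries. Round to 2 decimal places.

51.13 mm

At z = 17.64 mm: the r=8 cylinder contributes a regular 12-gon of circumradius 8 (perimeter = 2·12·8.000·sin(180°/12) = 49.69 mm); the 15.5×20 cube at (4, -4) contributes its full rectangle (perimeter 71.00 mm); Taking the first minus the rest: starting from the r=8 cylinder, the 15.5×20 cube at (4, -4) partially overlaps it — only the 32.00 mm² overlap (of its 310.00 mm²) is removed, clipping the outline — boundary = 51.13 mm; the cube at (13.5, 1) does not reach this height (z outside [0, 10.5]); After the difference (first − rest): none of the subtracted shapes is present at this height, so that combined region is unchanged — boundary = 51.13 mm. Overall, the cross-section is a single solid region. Total boundary length (outer) = 51.13 mm.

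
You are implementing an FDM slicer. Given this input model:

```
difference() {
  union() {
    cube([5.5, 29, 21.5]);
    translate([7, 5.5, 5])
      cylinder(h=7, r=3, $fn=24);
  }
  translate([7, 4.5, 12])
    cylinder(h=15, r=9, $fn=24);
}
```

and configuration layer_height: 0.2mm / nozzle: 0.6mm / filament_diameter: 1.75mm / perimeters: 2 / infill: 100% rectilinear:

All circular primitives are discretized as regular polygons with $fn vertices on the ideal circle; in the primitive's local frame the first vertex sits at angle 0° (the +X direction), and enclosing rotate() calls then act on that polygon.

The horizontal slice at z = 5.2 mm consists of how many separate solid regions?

1

At z = 5.2 mm: the cube is present — its section is the full 5.5×29 rectangle; the r=3 cylinder at (7, 5.5) contributes a regular 24-gon of circumradius 3; Merging all regions: the regions partially overlap (shared area 5.42 mm²), so overlapping operands fuse into one piece — 1 connected region; the cylinder at (7, 4.5) is not intersected at this z (z outside [12, 27]); Subtracting the remaining from the first: none of the subtracted shapes is present at this height, so the result so far is unchanged — 1 connected region. The result has 1 disconnected region.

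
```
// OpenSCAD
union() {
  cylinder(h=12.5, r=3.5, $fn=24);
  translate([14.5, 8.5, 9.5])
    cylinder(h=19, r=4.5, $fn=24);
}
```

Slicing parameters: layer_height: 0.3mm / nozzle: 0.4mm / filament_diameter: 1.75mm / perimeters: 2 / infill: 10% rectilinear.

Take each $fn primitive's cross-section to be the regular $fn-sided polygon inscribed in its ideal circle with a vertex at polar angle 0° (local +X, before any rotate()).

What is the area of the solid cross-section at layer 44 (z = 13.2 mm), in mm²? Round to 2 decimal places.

62.89 mm²

At z = 13.2 mm: the cylinder is not intersected at this z (z outside [0, 12.5]); the r=4.5 cylinder at (14.5, 8.5) contributes a regular 24-gon of circumradius 4.5 (area = (24/2)·4.500²·sin(360°/24) = 62.89 mm²); Taking the union: only the r=4.5 cylinder at (14.5, 8.5) is present, so the union is just that shape — area = 62.89 mm². Overall, the cross-section is a single solid region. Net area = 62.89 mm².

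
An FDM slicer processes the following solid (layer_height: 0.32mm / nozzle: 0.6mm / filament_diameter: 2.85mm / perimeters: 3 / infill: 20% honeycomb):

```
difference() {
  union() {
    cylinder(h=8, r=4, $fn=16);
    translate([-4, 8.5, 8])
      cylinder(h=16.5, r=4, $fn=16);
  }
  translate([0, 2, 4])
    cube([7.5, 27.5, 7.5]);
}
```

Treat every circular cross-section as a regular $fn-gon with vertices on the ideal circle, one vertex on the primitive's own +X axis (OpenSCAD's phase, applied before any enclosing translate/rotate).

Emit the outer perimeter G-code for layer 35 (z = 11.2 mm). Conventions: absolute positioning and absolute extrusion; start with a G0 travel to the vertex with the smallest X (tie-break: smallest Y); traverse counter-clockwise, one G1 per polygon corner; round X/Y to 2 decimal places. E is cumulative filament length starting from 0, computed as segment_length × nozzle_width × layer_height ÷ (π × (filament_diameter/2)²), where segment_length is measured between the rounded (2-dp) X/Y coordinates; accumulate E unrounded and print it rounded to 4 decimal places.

G0 X-8.00 Y8.50 Z11.20
G1 X-7.70 Y6.97 E0.0469
G1 X-6.83 Y5.67 E0.0940
G1 X-5.53 Y4.80 E0.1411
G1 X-4.00 Y4.50 E0.1880
G1 X-2.47 Y4.80 E0.2349
G1 X-1.17 Y5.67 E0.2820
G1 X-0.30 Y6.97 E0.3291
G1 X0.00 Y8.50 E0.3760
G1 X-0.30 Y10.03 E0.4229
G1 X-1.17 Y11.33 E0.4700
G1 X-2.47 Y12.20 E0.5171
G1 X-4.00 Y12.50 E0.5640
G1 X-5.53 Y12.20 E0.6110
G1 X-6.83 Y11.33 E0.6580
G1 X-7.70 Y10.03 E0.7051
G1 X-8.00 Y8.50 E0.7520

At z = 11.2 mm: the cylinder is not intersected at this z (z outside [0, 8]); the r=4 cylinder at (-4, 8.5) contributes a regular 16-gon of circumradius 4; Combining (union): only the r=4 cylinder at (-4, 8.5) is present, so the union is just that shape — 1 connected region; the 7.5×27.5 cube at (0, 2) contributes its full rectangle; Taking the first minus the rest: starting from that combined region, the 7.5×27.5 cube at (0, 2) misses the remaining region (no effect) — 1 connected region. The outline is a single polygon with 16 vertices. Extrusion per mm of travel: 0.6 × 0.32 / (π × 1.425²) = 0.030097. Accumulating E over each segment gives final E = 0.7520.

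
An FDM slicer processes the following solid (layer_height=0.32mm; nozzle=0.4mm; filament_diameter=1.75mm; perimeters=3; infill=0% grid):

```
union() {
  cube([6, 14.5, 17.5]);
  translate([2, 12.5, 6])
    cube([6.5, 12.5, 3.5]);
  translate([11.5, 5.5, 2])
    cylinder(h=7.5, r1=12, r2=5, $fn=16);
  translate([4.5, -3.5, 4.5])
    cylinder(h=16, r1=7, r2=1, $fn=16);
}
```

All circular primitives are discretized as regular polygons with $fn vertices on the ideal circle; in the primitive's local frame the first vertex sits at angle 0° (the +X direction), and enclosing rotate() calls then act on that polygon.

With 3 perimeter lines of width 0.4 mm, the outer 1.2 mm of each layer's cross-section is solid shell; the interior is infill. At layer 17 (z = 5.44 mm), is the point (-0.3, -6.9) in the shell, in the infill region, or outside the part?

At z = 5.44 mm: the 6×14.5 cube contributes its full rectangle; the cube at (2, 12.5) does not reach this height (z outside [6, 9.5]); the cone at (11.5, 5.5): at t=0.459 of its height the radius interpolates to r₁+(r₂−r₁)t = 8.789, giving a regular 16-gon of that circumradius; the cone at (4.5, -3.5): at t=0.059 of its height the radius interpolates to r₁+(r₂−r₁)t = 6.647, giving a regular 16-gon of that circumradius; Taking the union: the regions partially overlap (shared area 64.41 mm²), so overlapping operands fuse into one piece — 1 connected region. Overall, the cross-section is a single solid region. The nearest boundary edge runs (-0.20, -8.20)→(-1.64, -6.04); distance from the point to it = 0.64 mm. The point is inside the cross-section, 0.64 mm from the nearest boundary — within the 1.2 mm shell band (3 × 0.4).

shell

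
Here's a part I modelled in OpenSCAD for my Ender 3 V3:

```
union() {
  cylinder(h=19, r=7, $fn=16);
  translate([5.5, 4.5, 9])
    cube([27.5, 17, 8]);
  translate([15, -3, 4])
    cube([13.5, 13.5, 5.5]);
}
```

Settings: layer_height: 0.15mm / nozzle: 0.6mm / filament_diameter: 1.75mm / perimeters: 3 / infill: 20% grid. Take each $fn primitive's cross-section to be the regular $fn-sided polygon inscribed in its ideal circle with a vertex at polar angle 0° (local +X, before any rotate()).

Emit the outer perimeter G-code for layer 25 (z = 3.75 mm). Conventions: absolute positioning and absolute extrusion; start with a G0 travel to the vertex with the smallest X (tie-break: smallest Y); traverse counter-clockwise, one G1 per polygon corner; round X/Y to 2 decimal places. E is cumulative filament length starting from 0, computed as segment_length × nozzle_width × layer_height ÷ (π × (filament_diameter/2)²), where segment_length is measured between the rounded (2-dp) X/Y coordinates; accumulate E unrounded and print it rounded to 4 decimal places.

At z = 3.75 mm: the r=7 cylinder contributes a regular 16-gon of circumradius 7; the cube at (5.5, 4.5) is absent (z outside [9, 17]); the cube at (15, -3) is absent (z outside [4, 9.5]); Merging all regions: only the r=7 cylinder is present, so the union is just that shape — 1 connected region. The outline is a single polygon with 16 vertices. Extrusion per mm of travel: 0.6 × 0.15 / (π × 0.875²) = 0.037418. Accumulating E over each segment gives final E = 1.6355.

G0 X-7.00 Y0.00 Z3.75
G1 X-6.47 Y-2.68 E0.1022
G1 X-4.95 Y-4.95 E0.2044
G1 X-2.68 Y-6.47 E0.3067
G1 X0.00 Y-7.00 E0.4089
G1 X2.68 Y-6.47 E0.5111
G1 X4.95 Y-4.95 E0.6133
G1 X6.47 Y-2.68 E0.7156
G1 X7.00 Y0.00 E0.8178
G1 X6.47 Y2.68 E0.9200
G1 X4.95 Y4.95 E1.0222
G1 X2.68 Y6.47 E1.1244
G1 X0.00 Y7.00 E1.2267
G1 X-2.68 Y6.47 E1.3289
G1 X-4.95 Y4.95 E1.4311
G1 X-6.47 Y2.68 E1.5333
G1 X-7.00 Y0.00 E1.6355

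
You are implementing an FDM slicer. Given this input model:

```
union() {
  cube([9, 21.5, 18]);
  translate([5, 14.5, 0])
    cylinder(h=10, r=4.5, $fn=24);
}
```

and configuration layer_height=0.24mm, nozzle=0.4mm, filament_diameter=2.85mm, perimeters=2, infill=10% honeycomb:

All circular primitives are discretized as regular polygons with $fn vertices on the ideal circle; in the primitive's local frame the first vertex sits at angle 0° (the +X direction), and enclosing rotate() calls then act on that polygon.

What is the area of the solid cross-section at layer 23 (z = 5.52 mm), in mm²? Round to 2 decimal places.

194.78 mm²

At z = 5.52 mm: the cube (footprint 9×21.5) is included at this height (area 193.50 mm²); the cylinder at (5, 14.5): section is a regular 24-gon, circumradius r=4.5 (area = (24/2)·4.500²·sin(360°/24) = 62.89 mm²); Taking the union: the regions partially overlap — summed areas 256.39 mm² minus the doubly-counted overlap 61.62 mm² gives 194.78 mm² — area = 194.78 mm². Overall, the cross-section is a single solid region. Net area = 194.78 mm².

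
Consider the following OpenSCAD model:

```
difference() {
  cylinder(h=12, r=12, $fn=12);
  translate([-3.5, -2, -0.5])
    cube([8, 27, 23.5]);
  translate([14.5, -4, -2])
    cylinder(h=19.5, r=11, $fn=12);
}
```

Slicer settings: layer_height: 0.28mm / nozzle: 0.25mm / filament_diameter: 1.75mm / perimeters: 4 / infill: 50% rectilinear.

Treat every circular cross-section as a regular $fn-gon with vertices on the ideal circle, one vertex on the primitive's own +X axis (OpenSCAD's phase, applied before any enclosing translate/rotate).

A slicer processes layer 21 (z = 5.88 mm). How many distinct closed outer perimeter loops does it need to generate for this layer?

2

At z = 5.88 mm: the r=12 cylinder contributes a regular 12-gon of circumradius 12; the cube at (-3.5, -2) is present — its section is the full 8×27 rectangle; the r=11 cylinder at (14.5, -4) gives a regular 12-gon of circumradius 11 (constant along its height); Taking the first minus the rest: starting from the r=12 cylinder, the 8×27 cube at (-3.5, -2) partially overlaps it — only the 107.65 mm² overlap (of its 216.00 mm²) is removed, clipping the outline; the r=11 cylinder at (14.5, -4) partially overlaps it — only the 85.72 mm² overlap (of its 363.00 mm²) is removed, clipping the outline — 2 connected regions. The result has 2 disconnected regions.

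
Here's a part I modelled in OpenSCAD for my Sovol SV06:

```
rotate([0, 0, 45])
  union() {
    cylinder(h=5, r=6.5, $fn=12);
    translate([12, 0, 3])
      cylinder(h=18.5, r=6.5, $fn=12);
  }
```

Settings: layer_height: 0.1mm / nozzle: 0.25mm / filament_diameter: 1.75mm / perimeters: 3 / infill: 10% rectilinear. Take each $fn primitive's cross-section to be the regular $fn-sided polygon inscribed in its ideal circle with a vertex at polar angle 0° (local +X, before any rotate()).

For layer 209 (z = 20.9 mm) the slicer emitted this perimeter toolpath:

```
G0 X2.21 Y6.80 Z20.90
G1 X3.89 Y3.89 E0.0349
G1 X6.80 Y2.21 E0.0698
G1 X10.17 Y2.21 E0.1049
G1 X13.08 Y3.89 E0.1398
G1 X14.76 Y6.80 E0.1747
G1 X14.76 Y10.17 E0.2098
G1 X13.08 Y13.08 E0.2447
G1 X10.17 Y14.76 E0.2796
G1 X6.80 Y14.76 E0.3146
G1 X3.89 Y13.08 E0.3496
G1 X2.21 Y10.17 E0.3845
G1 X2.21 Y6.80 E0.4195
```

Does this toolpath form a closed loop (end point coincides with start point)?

Start point (G0): (2.21, 6.80). End point (last G1): the path returns to the start — closed.

yes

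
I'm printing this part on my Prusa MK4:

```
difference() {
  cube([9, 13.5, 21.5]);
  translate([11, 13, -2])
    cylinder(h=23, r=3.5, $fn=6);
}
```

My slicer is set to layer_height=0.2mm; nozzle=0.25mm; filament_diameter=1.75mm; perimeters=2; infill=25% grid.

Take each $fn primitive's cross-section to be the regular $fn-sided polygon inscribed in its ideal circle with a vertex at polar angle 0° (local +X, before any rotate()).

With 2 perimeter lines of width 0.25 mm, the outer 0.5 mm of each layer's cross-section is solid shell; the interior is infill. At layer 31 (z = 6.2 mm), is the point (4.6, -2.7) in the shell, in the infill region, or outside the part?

outside

At z = 6.2 mm: the cube is present — its section is the full 9×13.5 rectangle; the cylinder at (11, 13): section is a regular 6-gon, circumradius r=3.5; Subtracting the remaining from the first: starting from the 9×13.5 cube, the r=3.5 cylinder at (11, 13) partially overlaps it — only the 2.63 mm² overlap (of its 31.83 mm²) is removed, clipping the outline — 1 connected region. Overall, the cross-section is a single solid region. The nearest boundary edge runs (9.00, 0.00)→(0.00, 0.00); distance from the point to it = 2.70 mm. The point is not inside any of the regions above, so it lies outside the cross-section (2.70 mm from the nearest boundary).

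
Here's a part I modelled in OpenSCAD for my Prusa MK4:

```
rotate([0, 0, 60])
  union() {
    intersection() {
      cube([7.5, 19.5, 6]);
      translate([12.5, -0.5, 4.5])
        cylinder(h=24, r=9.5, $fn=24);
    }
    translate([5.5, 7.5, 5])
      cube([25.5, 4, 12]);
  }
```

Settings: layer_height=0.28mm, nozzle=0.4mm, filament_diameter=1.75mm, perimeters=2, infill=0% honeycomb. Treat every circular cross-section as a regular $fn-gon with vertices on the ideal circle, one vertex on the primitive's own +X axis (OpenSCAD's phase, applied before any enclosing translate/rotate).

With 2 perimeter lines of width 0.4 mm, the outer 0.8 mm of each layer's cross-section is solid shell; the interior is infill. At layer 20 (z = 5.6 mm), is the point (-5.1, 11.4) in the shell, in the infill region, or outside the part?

infill

At z = 5.6 mm: the 7.5×19.5 cube contributes its full rectangle; the r=9.5 cylinder at (12.5, -0.5) contributes a regular 24-gon of circumradius 9.5; Keeping only the common overlap: the r=9.5 cylinder at (12.5, -0.5) partially overlaps the 7.5×19.5 cube; clipping to the common part keeps 22.91 mm² — 1 connected region; the cube at (5.5, 7.5) (footprint 25.5×4) is included at this height; Merging all regions: the regions partially overlap (shared area 0.00 mm²), so overlapping operands fuse into one piece — 1 connected region; (whole slice rotated 60° about Z — lengths, areas and connectivity unchanged). Overall, the cross-section is a single solid region. Undo the 60° rotation: the query point maps to (7.323, 10.117) in the un-rotated model frame. The nearest boundary edge runs (5.50, 11.50)→(31.00, 11.50); distance from the point to it = 1.38 mm. The point is inside the cross-section and 1.38 mm from the nearest boundary — more than the 0.8 mm shell width (2 × 0.4), so it's in the infill interior.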